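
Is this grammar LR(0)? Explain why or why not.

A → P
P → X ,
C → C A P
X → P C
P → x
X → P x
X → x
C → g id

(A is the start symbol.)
No. Shift-reduce conflict between [A → P .] and [C → . g id]

Augment with A' → A and build the canonical LR(0) collection (I0 = CLOSURE({[A' → . A]}), then GOTO on every symbol after a dot until no new states appear). It has 12 states:
  I0: { [A → . P], [A' → . A], [P → . X ,], [P → . x], [X → . P C], [X → . P x], [X → . x] }  — shift
  I1: { [A' → A .] }  — accept
  I2: { [A → P .], [C → . C A P], [C → . g id], [X → P . C], [X → P . x] }  — shift, reduce
  I3: { [P → X . ,] }  — shift
  I4: { [P → x .], [X → x .] }  — 2 reduces
  I5: { [P → X , .] }  — reduce
  I6: { [A → . P], [C → C . A P], [P → . X ,], [P → . x], [X → . P C], [X → . P x], [X → . x], [X → P C .] }  — shift, reduce
  I7: { [C → g . id] }  — shift
  I8: { [X → P x .] }  — reduce
  I9: { [C → g id .] }  — reduce
  I10: { [C → C A . P], [P → . X ,], [P → . x], [X → . P C], [X → . P x], [X → . x] }  — shift
  I11: { [C → . C A P], [C → . g id], [C → C A P .], [X → P . C], [X → P . x] }  — shift, reduce

Conflict in state I2:
  Shift-reduce conflict between [A → P .] and [C → . g id]
So the grammar is NOT LR(0).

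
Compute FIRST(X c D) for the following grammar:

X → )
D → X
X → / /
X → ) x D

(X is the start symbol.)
FIRST sets of the non-terminals involved (from the grammar, by fixed-point iteration):
  FIRST(X) = { ')', '/' }

To compute FIRST(X c D), process the symbols left to right:
Symbol X is a non-terminal. Add FIRST(X) \ {ε} = { ')', '/' }
X is not nullable (ε ∉ FIRST(X)), so stop here.
FIRST(X c D) = { ')', '/' }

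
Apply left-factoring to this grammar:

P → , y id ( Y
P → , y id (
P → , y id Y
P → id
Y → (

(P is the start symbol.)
P → , y id P'
P' → ( P''
P'' → Y
P'' → ε
P' → Y
P → id
Y → (

Left-factoring transforms A → αβ₁ | αβ₂ into A → αA' and A' → β₁ | β₂
(α is the longest common prefix among the alternatives). Repeat until
no nonterminal has two alternatives with a common prefix.

Round 1: P has alternatives sharing prefix ', y id'. Introduce P': P → , y id P'
  Add: P' → ( Y
  Add: P' → (
  Add: P' → Y

Round 2: P' has alternatives sharing prefix '('. Introduce P'': P' → ( P''
  Add: P'' → Y
  Add: P'' → ε

No remaining common prefixes — done.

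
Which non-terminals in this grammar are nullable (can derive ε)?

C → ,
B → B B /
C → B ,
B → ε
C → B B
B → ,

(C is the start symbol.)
{ 'B', 'C' }

A non-terminal is nullable if it can derive ε (the empty string): either it has an ε-production, or it has a production whose right-hand side consists entirely of nullable non-terminals.

ε-productions: B → ε
So B is immediately nullable.
C → B B: every symbol on the right is nullable, so C is nullable too.
Every non-terminal is now nullable.
Nullable = { 'B', 'C' }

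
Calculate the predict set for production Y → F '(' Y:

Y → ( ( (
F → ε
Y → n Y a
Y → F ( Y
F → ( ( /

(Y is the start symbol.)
{ '(' }

PREDICT(Y → F '(' Y) = (FIRST(RHS) \ {ε}) ∪ (FOLLOW(Y) if ε ∈ FIRST(RHS), i.e. RHS ⇒* ε)
FIRST(F) = { '(', ε }
FIRST(F '(' Y) = { '(' }
ε ∉ FIRST(F '(' Y), so FOLLOW(Y) is not added.
PREDICT(Y → F '(' Y) = { '(' }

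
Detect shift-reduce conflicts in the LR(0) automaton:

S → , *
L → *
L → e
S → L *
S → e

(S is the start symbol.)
No shift-reduce conflicts

A shift-reduce conflict occurs when an LR(0) state has both:
  - a complete (reduce) item [A → α .] (dot at the end), and
  - a shift item [B → β . c γ] (dot before a terminal).

Augment with S' → S and build the canonical LR(0) collection (I0 = CLOSURE({[S' → . S]}), then GOTO on every symbol after a dot until no new states appear). It has 8 states:
  I0: { [L → . *], [L → . e], [S → . , *], [S → . L *], [S → . e], [S' → . S] }  — shift
  I1: { [L → * .] }  — reduce
  I2: { [S → , . *] }  — shift
  I3: { [S → L . *] }  — shift
  I4: { [S' → S .] }  — accept
  I5: { [L → e .], [S → e .] }  — 2 reduces
  I6: { [S → L * .] }  — reduce
  I7: { [S → , * .] }  — reduce

No state contains both a complete item and a shift item.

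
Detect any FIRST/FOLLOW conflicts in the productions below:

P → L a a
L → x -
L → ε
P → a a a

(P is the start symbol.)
A FIRST/FOLLOW conflict occurs when a non-terminal N has a nullable alternative N → β (β ⇒* ε) and another alternative N → α with FIRST(α) ∩ FOLLOW(N) ≠ ∅: on such a lookahead the parser cannot decide between expanding α and letting N vanish via β.

Nullable non-terminals: L.

L: nullable alternative(s) L → ε; FOLLOW(L) = { 'a' }
  L → x -: FIRST \ {ε} = { 'x' } — disjoint from FOLLOW(L)
  L → ε: FIRST \ {ε} = { } — this is the only nullable alternative, skip

P has no nullable alternative, so no FIRST/FOLLOW check is needed there.

No FIRST/FOLLOW conflicts found.

Answer: No FIRST/FOLLOW conflicts.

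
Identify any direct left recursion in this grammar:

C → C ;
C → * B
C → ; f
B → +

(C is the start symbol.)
Yes, C is left-recursive

Direct left recursion occurs when N → N α for some non-terminal N (the right-hand side begins with the left-hand side itself).

C → C ;: LEFT RECURSIVE (starts with C)
C → * B: starts with '*'
C → ; f: starts with ';'
B → +: starts with '+'

The grammar has direct left recursion on: C.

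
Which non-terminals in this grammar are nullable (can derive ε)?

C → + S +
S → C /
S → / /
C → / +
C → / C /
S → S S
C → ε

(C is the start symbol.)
ε-productions: C → ε
So C is immediately nullable.
No further non-terminal can be added: every production for the remaining non-terminals contains a terminal or a non-nullable non-terminal.
Nullable = { 'C' }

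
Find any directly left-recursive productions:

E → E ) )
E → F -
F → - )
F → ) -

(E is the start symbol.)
Direct left recursion occurs when N → N α for some non-terminal N (the right-hand side begins with the left-hand side itself).

E → E ) ): LEFT RECURSIVE (starts with E)
E → F -: starts with F
F → - ): starts with '-'
F → ) -: starts with ')'

The grammar has direct left recursion on: E.

Answer: Yes, E is left-recursive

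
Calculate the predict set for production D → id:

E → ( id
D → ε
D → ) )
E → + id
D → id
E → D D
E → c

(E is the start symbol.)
{ 'id' }

PREDICT(D → id) = (FIRST(RHS) \ {ε}) ∪ (FOLLOW(D) if ε ∈ FIRST(RHS), i.e. RHS ⇒* ε)
FIRST(id) = { 'id' }
ε ∉ FIRST(id), so FOLLOW(D) is not added.
PREDICT(D → id) = { 'id' }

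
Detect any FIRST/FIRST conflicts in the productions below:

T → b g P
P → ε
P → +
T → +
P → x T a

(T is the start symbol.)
No FIRST/FIRST conflicts.

A FIRST/FIRST conflict occurs when two productions N → α and N → β for the same non-terminal have FIRST(α) ∩ FIRST(β) ≠ ∅ (with ε ∈ FIRST of a nullable right-hand side, so two nullable alternatives also conflict).

Productions for T:
  T → b g P: FIRST = { 'b' }
  T → +: FIRST = { '+' }
Productions for P:
  P → ε: FIRST = { ε }
  P → +: FIRST = { '+' }
  P → x T a: FIRST = { 'x' }

All alternatives of each non-terminal have pairwise disjoint FIRST sets.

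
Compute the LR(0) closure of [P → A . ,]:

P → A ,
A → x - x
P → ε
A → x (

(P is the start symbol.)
To compute CLOSURE, for each item [A → α.Bβ] where B is a non-terminal, add [B → .γ] for all productions B → γ; repeat for the newly added items until nothing changes.

Start with: [P → A . ,]
The dot precedes the terminal ',', so nothing is added.

CLOSURE = { [P → A . ,] }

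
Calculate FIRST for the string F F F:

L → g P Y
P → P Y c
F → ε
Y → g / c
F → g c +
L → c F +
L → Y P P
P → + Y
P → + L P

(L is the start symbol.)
{ 'g', ε }

FIRST sets of the non-terminals involved (from the grammar, by fixed-point iteration):
  FIRST(F) = { 'g', ε }

To compute FIRST(F F F), process the symbols left to right:
Symbol F is a non-terminal. Add FIRST(F) \ {ε} = { 'g' }
F is nullable (ε ∈ FIRST(F)), continue to the next symbol.
Symbol F is a non-terminal. Add FIRST(F) \ {ε} = { 'g' }
F is nullable (ε ∈ FIRST(F)), continue to the next symbol.
Symbol F is a non-terminal. Add FIRST(F) \ {ε} = { 'g' }
F is nullable (ε ∈ FIRST(F)), continue to the next symbol.
All symbols are nullable, so ε is in the result.
FIRST(F F F) = { 'g', ε }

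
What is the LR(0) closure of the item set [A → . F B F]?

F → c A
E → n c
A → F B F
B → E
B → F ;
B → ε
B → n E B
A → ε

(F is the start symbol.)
Start with: [A → . F B F]
  [A → . F B F] has the dot before F: add [F → . c A]
No further items can be added.

CLOSURE = { [A → . F B F], [F → . c A] }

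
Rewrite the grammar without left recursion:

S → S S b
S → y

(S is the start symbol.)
S is directly left-recursive. The standard transformation for
  A → A α₁ | ... | A α_m | β₁ | ... | β_n
is
  A  → β₁ A' | ... | β_n A'
  A' → α₁ A' | ... | α_m A' | ε

S → y becomes S → y S'
S → S S b becomes S' → S b S'
Add S' → ε

Resulting grammar:
S → y S'
S' → S b S'
S' → ε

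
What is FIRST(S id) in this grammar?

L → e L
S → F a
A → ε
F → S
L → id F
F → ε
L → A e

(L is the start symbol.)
{ 'a' }

FIRST sets of the non-terminals involved (from the grammar, by fixed-point iteration):
  FIRST(S) = { 'a' }

To compute FIRST(S id), process the symbols left to right:
Symbol S is a non-terminal. Add FIRST(S) \ {ε} = { 'a' }
S is not nullable (ε ∉ FIRST(S)), so stop here.
FIRST(S id) = { 'a' }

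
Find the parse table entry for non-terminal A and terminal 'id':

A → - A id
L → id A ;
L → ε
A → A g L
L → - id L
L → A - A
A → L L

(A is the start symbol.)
To find M[A, 'id'], we find productions for A where 'id' is in the predict set (PREDICT(N → α) = (FIRST(α) \ {ε}) ∪ (FOLLOW(N) if α ⇒* ε)).

Relevant sets:
  FIRST(A) = { '-', 'g', 'id', ε }
  FIRST(L) = { '-', 'g', 'id', ε }
  FOLLOW(A) = { $, '-', ';', 'g', 'id' }

A → - A id: PREDICT = { '-' }
A → A g L: PREDICT = { '-', 'g', 'id' }
  'id' is in predict set, so this production goes in M[A, 'id']
A → L L: PREDICT = { $, '-', ';', 'g', 'id' }
  'id' is in predict set, so this production goes in M[A, 'id']

M[A, 'id'] = A → A g L, A → L L  (a multiply-defined cell — the grammar is not LL(1))

Answer: A → A g L, A → L L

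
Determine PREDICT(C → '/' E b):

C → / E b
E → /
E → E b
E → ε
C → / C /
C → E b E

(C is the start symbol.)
{ '/' }

PREDICT(C → '/' E b) = (FIRST(RHS) \ {ε}) ∪ (FOLLOW(C) if ε ∈ FIRST(RHS), i.e. RHS ⇒* ε)
FIRST('/' E b) = { '/' }
ε ∉ FIRST('/' E b), so FOLLOW(C) is not added.
PREDICT(C → '/' E b) = { '/' }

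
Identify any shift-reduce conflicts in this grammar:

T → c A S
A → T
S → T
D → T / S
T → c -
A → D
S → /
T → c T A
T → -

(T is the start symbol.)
A shift-reduce conflict occurs when an LR(0) state has both:
  - a complete (reduce) item [A → α .] (dot at the end), and
  - a shift item [B → β . c γ] (dot before a terminal).

Augment with T' → T and build the canonical LR(0) collection (I0 = CLOSURE({[T' → . T]}), then GOTO on every symbol after a dot until no new states appear). It has 15 states:
  I0: { [T → . -], [T → . c -], [T → . c A S], [T → . c T A], [T' → . T] }  — shift
  I1: { [T → - .] }  — reduce
  I2: { [T' → T .] }  — accept
  I3: { [A → . D], [A → . T], [D → . T / S], [T → . -], [T → . c -], [T → . c A S], [T → . c T A], [T → c . -], [T → c . A S], [T → c . T A] }  — shift
  I4: { [T → - .], [T → c - .] }  — 2 reduces
  I5: { [S → . /], [S → . T], [T → . -], [T → . c -], [T → . c A S], [T → . c T A], [T → c A . S] }  — shift
  I6: { [A → D .] }  — reduce
  I7: { [A → . D], [A → . T], [A → T .], [D → . T / S], [D → T . / S], [T → . -], [T → . c -], [T → . c A S], [T → . c T A], [T → c T . A] }  — shift, reduce
  I8: { [D → T / . S], [S → . /], [S → . T], [T → . -], [T → . c -], [T → . c A S], [T → . c T A] }  — shift
  I9: { [T → c T A .] }  — reduce
  I10: { [A → T .], [D → T . / S] }  — shift, reduce
  I11: { [S → / .] }  — reduce
  I12: { [D → T / S .] }  — reduce
  I13: { [S → T .] }  — reduce
  I14: { [T → c A S .] }  — reduce

I7 contains reduce item [A → T .] and shift items [D → T . / S], [T → . -], [T → . c -], [T → . c A S], [T → . c T A] — shift-reduce conflict.
I10 contains reduce item [A → T .] and shift item [D → T . / S] — shift-reduce conflict.

Answer: Yes — I7: [A → T .] vs [D → T . / S]; I10: [A → T .] vs [D → T . / S]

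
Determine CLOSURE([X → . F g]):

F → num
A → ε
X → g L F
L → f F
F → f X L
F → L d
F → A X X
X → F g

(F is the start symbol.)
{ [A → .], [F → . A X X], [F → . L d], [F → . f X L], [F → . num], [L → . f F], [X → . F g] }

To compute CLOSURE, for each item [A → α.Bβ] where B is a non-terminal, add [B → .γ] for all productions B → γ; repeat for the newly added items until nothing changes.

Start with: [X → . F g]
  [X → . F g] has the dot before F: add [F → . num], [F → . f X L], [F → . L d], [F → . A X X]
  [F → . L d] has the dot before L: add [L → . f F]
  [F → . A X X] has the dot before A: add [A → .]
No further items can be added.

CLOSURE = { [A → .], [F → . A X X], [F → . L d], [F → . f X L], [F → . num], [L → . f F], [X → . F g] }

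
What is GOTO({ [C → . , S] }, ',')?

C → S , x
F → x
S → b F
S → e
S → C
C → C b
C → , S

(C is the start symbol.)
{ [C → , . S], [C → . , S], [C → . C b], [C → . S , x], [S → . C], [S → . b F], [S → . e] }

GOTO(I, ',') = CLOSURE({ [A → αX.β] : [A → α.Xβ] ∈ I, X = ',' })

Items with dot before ',', with the dot advanced:
  [C → . , S] → [C → , . S]
Closure of the advanced items:
  [C → , . S] has the dot before S: add [S → . b F], [S → . e], [S → . C]
  [S → . C] has the dot before C: add [C → . S , x], [C → . C b], [C → . , S]

GOTO = { [C → , . S], [C → . , S], [C → . C b], [C → . S , x], [S → . C], [S → . b F], [S → . e] }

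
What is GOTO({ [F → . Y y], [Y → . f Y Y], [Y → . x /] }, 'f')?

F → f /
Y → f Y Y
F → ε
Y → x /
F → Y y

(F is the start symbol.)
GOTO(I, 'f') = CLOSURE({ [A → αX.β] : [A → α.Xβ] ∈ I, X = 'f' })

Items with dot before 'f', with the dot advanced:
  [Y → . f Y Y] → [Y → f . Y Y]
Closure of the advanced items:
  [Y → f . Y Y] has the dot before Y: add [Y → . f Y Y], [Y → . x /]

GOTO = { [Y → . f Y Y], [Y → . x /], [Y → f . Y Y] }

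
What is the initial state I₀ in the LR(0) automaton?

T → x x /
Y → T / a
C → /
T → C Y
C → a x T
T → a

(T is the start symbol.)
{ [C → . /], [C → . a x T], [T → . C Y], [T → . a], [T → . x x /], [T' → . T] }

First, augment the grammar with T' → T
I₀ = CLOSURE({ [T' → . T] }):
  [T' → . T] has the dot before T: add [T → . x x /], [T → . C Y], [T → . a]
  [T → . C Y] has the dot before C: add [C → . /], [C → . a x T]
No further items can be added.

I₀ = { [C → . /], [C → . a x T], [T → . C Y], [T → . a], [T → . x x /], [T' → . T] }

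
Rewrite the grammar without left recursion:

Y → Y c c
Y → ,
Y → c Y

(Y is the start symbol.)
Y → , Y'
Y → c Y Y'
Y' → c c Y'
Y' → ε

Y is directly left-recursive. The standard transformation for
  A → A α₁ | ... | A α_m | β₁ | ... | β_n
is
  A  → β₁ A' | ... | β_n A'
  A' → α₁ A' | ... | α_m A' | ε

Y → , becomes Y → , Y'
Y → c Y becomes Y → c Y Y'
Y → Y c c becomes Y' → c c Y'
Add Y' → ε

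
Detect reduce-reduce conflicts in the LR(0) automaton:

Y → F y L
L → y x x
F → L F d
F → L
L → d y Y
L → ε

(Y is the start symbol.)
A reduce-reduce conflict occurs when an LR(0) state has two complete items [A → α .] and [B → β .] — both call for a reduction, and with no lookahead the parser cannot choose between them.

Augment with Y' → Y and build the canonical LR(0) collection (I0 = CLOSURE({[Y' → . Y]}), then GOTO on every symbol after a dot until no new states appear). It has 14 states:
  I0: { [F → . L F d], [F → . L], [L → . d y Y], [L → . y x x], [L → .], [Y → . F y L], [Y' → . Y] }  — shift, reduce
  I1: { [Y → F . y L] }  — shift
  I2: { [F → . L F d], [F → . L], [F → L . F d], [F → L .], [L → . d y Y], [L → . y x x], [L → .] }  — shift, 2 reduces
  I3: { [Y' → Y .] }  — accept
  I4: { [L → d . y Y] }  — shift
  I5: { [L → y . x x] }  — shift
  I6: { [L → y x . x] }  — shift
  I7: { [L → y x x .] }  — reduce
  I8: { [F → . L F d], [F → . L], [L → . d y Y], [L → . y x x], [L → .], [L → d y . Y], [Y → . F y L] }  — shift, reduce
  I9: { [L → d y Y .] }  — reduce
  I10: { [F → L F . d] }  — shift
  I11: { [F → L F d .] }  — reduce
  I12: { [L → . d y Y], [L → . y x x], [L → .], [Y → F y . L] }  — shift, reduce
  I13: { [Y → F y L .] }  — reduce

I2 contains complete items [F → L .], [L → .] — reduce-reduce conflict.

Answer: Yes — I2: [F → L .] vs [L → .]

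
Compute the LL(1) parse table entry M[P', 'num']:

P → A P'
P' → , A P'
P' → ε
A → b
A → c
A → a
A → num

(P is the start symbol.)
To find M[P', 'num'], we find productions for P' where 'num' is in the predict set (PREDICT(N → α) = (FIRST(α) \ {ε}) ∪ (FOLLOW(N) if α ⇒* ε)).

Relevant sets:
  FOLLOW(P') = { $ }

P' → , A P': PREDICT = { ',' }
P' → ε: PREDICT = { $ }

M[P', 'num'] is empty (no production applies)

Answer: Empty (error entry)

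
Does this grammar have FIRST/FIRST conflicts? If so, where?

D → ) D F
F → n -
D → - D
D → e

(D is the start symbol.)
No FIRST/FIRST conflicts.

A FIRST/FIRST conflict occurs when two productions N → α and N → β for the same non-terminal have FIRST(α) ∩ FIRST(β) ≠ ∅ (with ε ∈ FIRST of a nullable right-hand side, so two nullable alternatives also conflict).

Productions for D:
  D → ) D F: FIRST = { ')' }
  D → - D: FIRST = { '-' }
  D → e: FIRST = { 'e' }
F has only one production, so no FIRST/FIRST conflict is possible there.

All alternatives of each non-terminal have pairwise disjoint FIRST sets.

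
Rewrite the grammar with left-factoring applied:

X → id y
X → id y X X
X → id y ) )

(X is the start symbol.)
Left-factoring transforms A → αβ₁ | αβ₂ into A → αA' and A' → β₁ | β₂
(α is the longest common prefix among the alternatives). Repeat until
no nonterminal has two alternatives with a common prefix.

Round 1: X has alternatives sharing prefix 'id y'. Introduce X': X → id y X'
  Add: X' → ε
  Add: X' → X X
  Add: X' → ) )

No remaining common prefixes — done.

Resulting grammar:
X → id y X'
X' → ε
X' → X X
X' → ) )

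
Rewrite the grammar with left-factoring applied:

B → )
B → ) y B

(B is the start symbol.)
Left-factoring transforms A → αβ₁ | αβ₂ into A → αA' and A' → β₁ | β₂
(α is the longest common prefix among the alternatives). Repeat until
no nonterminal has two alternatives with a common prefix.

Round 1: B has alternatives sharing prefix ')'. Introduce B': B → ) B'
  Add: B' → ε
  Add: B' → y B

No remaining common prefixes — done.

Resulting grammar:
B → ) B'
B' → ε
B' → y B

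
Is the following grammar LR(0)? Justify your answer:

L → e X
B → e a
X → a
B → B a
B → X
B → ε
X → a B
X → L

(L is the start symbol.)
Augment with L' → L and build the canonical LR(0) collection (I0 = CLOSURE({[L' → . L]}), then GOTO on every symbol after a dot until no new states appear). It has 11 states:
  I0: { [L → . e X], [L' → . L] }  — shift
  I1: { [L' → L .] }  — accept
  I2: { [L → . e X], [L → e . X], [X → . L], [X → . a B], [X → . a] }  — shift
  I3: { [X → L .] }  — reduce
  I4: { [L → e X .] }  — reduce
  I5: { [B → . B a], [B → . X], [B → . e a], [B → .], [L → . e X], [X → . L], [X → . a B], [X → . a], [X → a . B], [X → a .] }  — shift, 2 reduces
  I6: { [B → B . a], [X → a B .] }  — shift, reduce
  I7: { [B → X .] }  — reduce
  I8: { [B → e . a], [L → . e X], [L → e . X], [X → . L], [X → . a B], [X → . a] }  — shift
  I9: { [B → . B a], [B → . X], [B → . e a], [B → .], [B → e a .], [L → . e X], [X → . L], [X → . a B], [X → . a], [X → a . B], [X → a .] }  — shift, 3 reduces
  I10: { [B → B a .] }  — reduce

Conflict in state I5:
  Shift-reduce conflict between [B → .] and [B → . e a]
So the grammar is NOT LR(0).

Answer: No. Shift-reduce conflict between [B → .] and [B → . e a]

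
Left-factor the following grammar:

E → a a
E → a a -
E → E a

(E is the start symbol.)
E → a a E'
E' → ε
E' → -
E → E a

Left-factoring transforms A → αβ₁ | αβ₂ into A → αA' and A' → β₁ | β₂
(α is the longest common prefix among the alternatives). Repeat until
no nonterminal has two alternatives with a common prefix.

Round 1: E has alternatives sharing prefix 'a a'. Introduce E': E → a a E'
  Add: E' → ε
  Add: E' → -

No remaining common prefixes — done.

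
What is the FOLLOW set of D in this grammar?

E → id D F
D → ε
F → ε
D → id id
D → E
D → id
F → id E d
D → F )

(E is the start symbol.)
To compute FOLLOW(D), find every occurrence of D on a right-hand side N → α D β: add FIRST(β) \ {ε}, and if β is empty or nullable also add FOLLOW(N). Iterate to a fixed point.

In E → id D F: D is followed by F, add FIRST(F) \ {ε} = { 'id' }
  F is nullable, so also add FOLLOW(E)

The FOLLOW sets referred to above (computed the same way, to a fixed point):
  FOLLOW(E) = { $, 'd', 'id' }

Taking the union: FOLLOW(D) = { $, 'd', 'id' }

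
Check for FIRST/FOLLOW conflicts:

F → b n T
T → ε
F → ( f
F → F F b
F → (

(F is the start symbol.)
A FIRST/FOLLOW conflict occurs when a non-terminal N has a nullable alternative N → β (β ⇒* ε) and another alternative N → α with FIRST(α) ∩ FOLLOW(N) ≠ ∅: on such a lookahead the parser cannot decide between expanding α and letting N vanish via β.

Nullable non-terminals: T.
T has a nullable alternative but only one production, so nothing to check.

F has no nullable alternative, so no FIRST/FOLLOW check is needed there.

No FIRST/FOLLOW conflicts found.

Answer: No FIRST/FOLLOW conflicts.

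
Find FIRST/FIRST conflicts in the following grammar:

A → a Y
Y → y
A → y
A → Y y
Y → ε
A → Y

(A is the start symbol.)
Yes. A → y / A → Y y on { 'y' }; A → y / A → Y on { 'y' }; A → Y y / A → Y on { 'y' }

FIRST sets of the non-terminals at (or reachable through a nullable prefix from) the front of some alternative:
  FIRST(Y) = { 'y', ε }

Productions for A:
  A → a Y: FIRST = { 'a' }
  A → y: FIRST = { 'y' }
  A → Y y: FIRST = { 'y' }
  A → Y: FIRST = { 'y', ε }
Productions for Y:
  Y → y: FIRST = { 'y' }
  Y → ε: FIRST = { ε }

Conflict for A: A → y and A → Y y
  Overlap: { 'y' }
Conflict for A: A → y and A → Y
  Overlap: { 'y' }
Conflict for A: A → Y y and A → Y
  Overlap: { 'y' }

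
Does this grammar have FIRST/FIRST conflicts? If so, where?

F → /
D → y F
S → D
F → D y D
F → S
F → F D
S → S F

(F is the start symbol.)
Yes. F → '/' / F → F D on { '/' }; F → D y D / F → S on { 'y' }; F → D y D / F → F D on { 'y' }; F → S / F → F D on { 'y' }; S → D / S → S F on { 'y' }

A FIRST/FIRST conflict occurs when two productions N → α and N → β for the same non-terminal have FIRST(α) ∩ FIRST(β) ≠ ∅ (with ε ∈ FIRST of a nullable right-hand side, so two nullable alternatives also conflict).

FIRST sets of the non-terminals at (or reachable through a nullable prefix from) the front of some alternative:
  FIRST(D) = { 'y' }
  FIRST(S) = { 'y' }
  FIRST(F) = { '/', 'y' }

Productions for F:
  F → /: FIRST = { '/' }
  F → D y D: FIRST = { 'y' }
  F → S: FIRST = { 'y' }
  F → F D: FIRST = { '/', 'y' }
Productions for S:
  S → D: FIRST = { 'y' }
  S → S F: FIRST = { 'y' }
D has only one production, so no FIRST/FIRST conflict is possible there.

Conflict for F: F → / and F → F D
  Overlap: { '/' }
Conflict for F: F → D y D and F → S
  Overlap: { 'y' }
Conflict for F: F → D y D and F → F D
  Overlap: { 'y' }
Conflict for F: F → S and F → F D
  Overlap: { 'y' }
Conflict for S: S → D and S → S F
  Overlap: { 'y' }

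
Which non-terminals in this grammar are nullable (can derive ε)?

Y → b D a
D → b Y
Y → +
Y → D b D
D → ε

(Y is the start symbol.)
{ 'D' }

ε-productions: D → ε
So D is immediately nullable.
No further non-terminal can be added: every production for the remaining non-terminals contains a terminal or a non-nullable non-terminal.
Nullable = { 'D' }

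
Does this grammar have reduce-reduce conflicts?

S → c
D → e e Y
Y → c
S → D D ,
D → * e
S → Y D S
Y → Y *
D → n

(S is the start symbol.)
A reduce-reduce conflict occurs when an LR(0) state has two complete items [A → α .] and [B → β .] — both call for a reduction, and with no lookahead the parser cannot choose between them.

Augment with S' → S and build the canonical LR(0) collection (I0 = CLOSURE({[S' → . S]}), then GOTO on every symbol after a dot until no new states appear). It has 18 states:
  I0: { [D → . * e], [D → . e e Y], [D → . n], [S → . D D ,], [S → . Y D S], [S → . c], [S' → . S], [Y → . Y *], [Y → . c] }  — shift
  I1: { [D → * . e] }  — shift
  I2: { [D → . * e], [D → . e e Y], [D → . n], [S → D . D ,] }  — shift
  I3: { [S' → S .] }  — accept
  I4: { [D → . * e], [D → . e e Y], [D → . n], [S → Y . D S], [Y → Y . *] }  — shift
  I5: { [S → c .], [Y → c .] }  — 2 reduces
  I6: { [D → e . e Y] }  — shift
  I7: { [D → n .] }  — reduce
  I8: { [D → e e . Y], [Y → . Y *], [Y → . c] }  — shift
  I9: { [D → e e Y .], [Y → Y . *] }  — shift, reduce
  I10: { [Y → c .] }  — reduce
  I11: { [Y → Y * .] }  — reduce
  I12: { [D → * . e], [Y → Y * .] }  — shift, reduce
  I13: { [D → . * e], [D → . e e Y], [D → . n], [S → . D D ,], [S → . Y D S], [S → . c], [S → Y D . S], [Y → . Y *], [Y → . c] }  — shift
  I14: { [S → Y D S .] }  — reduce
  I15: { [D → * e .] }  — reduce
  I16: { [S → D D . ,] }  — shift
  I17: { [S → D D , .] }  — reduce

I5 contains complete items [S → c .], [Y → c .] — reduce-reduce conflict.

Answer: Yes — I5: [S → c .] vs [Y → c .]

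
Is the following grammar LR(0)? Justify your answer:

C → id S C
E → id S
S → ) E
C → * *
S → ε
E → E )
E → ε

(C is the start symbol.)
No. Shift-reduce conflict between [S → .] and [S → . ) E]

A grammar is LR(0) if no state in the canonical LR(0) collection has:
  - both a shift item (dot before a terminal) and a complete item (shift-reduce conflict), or
  - two or more complete items (reduce-reduce conflict; the accept item [C' → C .] counts as a complete item here).

Augment with C' → C and build the canonical LR(0) collection (I0 = CLOSURE({[C' → . C]}), then GOTO on every symbol after a dot until no new states appear). It has 12 states:
  I0: { [C → . * *], [C → . id S C], [C' → . C] }  — shift
  I1: { [C → * . *] }  — shift
  I2: { [C' → C .] }  — accept
  I3: { [C → id . S C], [S → . ) E], [S → .] }  — shift, reduce
  I4: { [E → . E )], [E → . id S], [E → .], [S → ) . E] }  — shift, reduce
  I5: { [C → . * *], [C → . id S C], [C → id S . C] }  — shift
  I6: { [C → id S C .] }  — reduce
  I7: { [E → E . )], [S → ) E .] }  — shift, reduce
  I8: { [E → id . S], [S → . ) E], [S → .] }  — shift, reduce
  I9: { [E → id S .] }  — reduce
  I10: { [E → E ) .] }  — reduce
  I11: { [C → * * .] }  — reduce

Conflict in state I3:
  Shift-reduce conflict between [S → .] and [S → . ) E]
So the grammar is NOT LR(0).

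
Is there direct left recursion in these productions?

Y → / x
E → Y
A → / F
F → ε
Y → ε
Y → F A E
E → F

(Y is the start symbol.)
No direct left recursion

Direct left recursion occurs when N → N α for some non-terminal N (the right-hand side begins with the left-hand side itself).

Y → / x: starts with '/'
E → Y: starts with Y
A → / F: starts with '/'
F → ε: starts with ε
Y → ε: starts with ε
Y → F A E: starts with F
E → F: starts with F

No direct left recursion found.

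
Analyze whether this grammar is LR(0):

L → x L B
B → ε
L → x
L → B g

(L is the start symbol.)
Augment with L' → L and build the canonical LR(0) collection (I0 = CLOSURE({[L' → . L]}), then GOTO on every symbol after a dot until no new states appear). It has 7 states:
  I0: { [B → .], [L → . B g], [L → . x L B], [L → . x], [L' → . L] }  — shift, reduce
  I1: { [L → B . g] }  — shift
  I2: { [L' → L .] }  — accept
  I3: { [B → .], [L → . B g], [L → . x L B], [L → . x], [L → x . L B], [L → x .] }  — shift, 2 reduces
  I4: { [B → .], [L → x L . B] }  — reduce
  I5: { [L → x L B .] }  — reduce
  I6: { [L → B g .] }  — reduce

Conflict in state I0:
  Shift-reduce conflict between [B → .] and [L → . x]
So the grammar is NOT LR(0).

Answer: No. Shift-reduce conflict between [B → .] and [L → . x]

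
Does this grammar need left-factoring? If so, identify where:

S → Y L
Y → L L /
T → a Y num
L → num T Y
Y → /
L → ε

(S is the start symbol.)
Left-factoring is needed when two productions for the same non-terminal
share a common prefix on the right-hand side.

Productions for Y:
  Y → L L /
  Y → /
Productions for L:
  L → num T Y
  L → ε

No common prefixes found.

Answer: No, left-factoring is not needed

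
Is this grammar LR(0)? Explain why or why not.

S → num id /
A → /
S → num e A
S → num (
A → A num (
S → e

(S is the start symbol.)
Augment with S' → S and build the canonical LR(0) collection (I0 = CLOSURE({[S' → . S]}), then GOTO on every symbol after a dot until no new states appear). It has 12 states:
  I0: { [S → . e], [S → . num (], [S → . num e A], [S → . num id /], [S' → . S] }  — shift
  I1: { [S' → S .] }  — accept
  I2: { [S → e .] }  — reduce
  I3: { [S → num . (], [S → num . e A], [S → num . id /] }  — shift
  I4: { [S → num ( .] }  — reduce
  I5: { [A → . /], [A → . A num (], [S → num e . A] }  — shift
  I6: { [S → num id . /] }  — shift
  I7: { [S → num id / .] }  — reduce
  I8: { [A → / .] }  — reduce
  I9: { [A → A . num (], [S → num e A .] }  — shift, reduce
  I10: { [A → A num . (] }  — shift
  I11: { [A → A num ( .] }  — reduce

Conflict in state I9:
  Shift-reduce conflict between [S → num e A .] and [A → A . num (]
So the grammar is NOT LR(0).

Answer: No. Shift-reduce conflict between [S → num e A .] and [A → A . num (]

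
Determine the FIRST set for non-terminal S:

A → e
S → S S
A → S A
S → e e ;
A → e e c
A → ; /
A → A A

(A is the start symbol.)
{ 'e' }

To compute FIRST(S), examine every production with S on the left-hand side, reading each right-hand side left to right until a non-nullable symbol is reached.

From S → S S:
  - S is the symbol being defined: contributes nothing new
    S is not nullable, so stop
From S → e e ;:
  - e is a terminal: add 'e' and stop

Collecting: FIRST(S) = { 'e' }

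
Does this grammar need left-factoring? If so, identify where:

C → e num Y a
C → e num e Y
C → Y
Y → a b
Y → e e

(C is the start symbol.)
Yes, C has productions with common prefix 'e num'

Left-factoring is needed when two productions for the same non-terminal
share a common prefix on the right-hand side.

Productions for C:
  C → e num Y a
  C → e num e Y
  C → Y
Productions for Y:
  Y → a b
  Y → e e

Found common prefix 'e num' in productions for C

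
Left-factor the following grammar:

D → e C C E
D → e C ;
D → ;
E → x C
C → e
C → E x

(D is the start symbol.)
D → e C D'
D' → C E
D' → ;
D → ;
E → x C
C → e
C → E x

Left-factoring transforms A → αβ₁ | αβ₂ into A → αA' and A' → β₁ | β₂
(α is the longest common prefix among the alternatives). Repeat until
no nonterminal has two alternatives with a common prefix.

Round 1: D has alternatives sharing prefix 'e C'. Introduce D': D → e C D'
  Add: D' → C E
  Add: D' → ;

No remaining common prefixes — done.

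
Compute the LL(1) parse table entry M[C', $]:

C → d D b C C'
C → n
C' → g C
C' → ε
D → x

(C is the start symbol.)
To find M[C', $], we find productions for C' where $ is in the predict set (PREDICT(N → α) = (FIRST(α) \ {ε}) ∪ (FOLLOW(N) if α ⇒* ε)).

Relevant sets:
  FOLLOW(C') = { $, 'g' }

C' → g C: PREDICT = { 'g' }
C' → ε: PREDICT = { $, 'g' }
  $ is in predict set, so this production goes in M[C', $]

M[C', $] = C' → ε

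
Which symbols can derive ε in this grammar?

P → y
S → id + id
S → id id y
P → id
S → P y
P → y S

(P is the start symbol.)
None

A non-terminal is nullable if it can derive ε (the empty string): either it has an ε-production, or it has a production whose right-hand side consists entirely of nullable non-terminals.

There are no ε-productions, so no non-terminal can derive ε.
No non-terminals are nullable.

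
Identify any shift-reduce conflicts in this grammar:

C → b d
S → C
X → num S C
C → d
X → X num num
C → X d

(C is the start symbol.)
A shift-reduce conflict occurs when an LR(0) state has both:
  - a complete (reduce) item [A → α .] (dot at the end), and
  - a shift item [B → β . c γ] (dot before a terminal).

Augment with C' → C and build the canonical LR(0) collection (I0 = CLOSURE({[C' → . C]}), then GOTO on every symbol after a dot until no new states appear). It has 13 states:
  I0: { [C → . X d], [C → . b d], [C → . d], [C' → . C], [X → . X num num], [X → . num S C] }  — shift
  I1: { [C' → C .] }  — accept
  I2: { [C → X . d], [X → X . num num] }  — shift
  I3: { [C → b . d] }  — shift
  I4: { [C → d .] }  — reduce
  I5: { [C → . X d], [C → . b d], [C → . d], [S → . C], [X → . X num num], [X → . num S C], [X → num . S C] }  — shift
  I6: { [S → C .] }  — reduce
  I7: { [C → . X d], [C → . b d], [C → . d], [X → . X num num], [X → . num S C], [X → num S . C] }  — shift
  I8: { [X → num S C .] }  — reduce
  I9: { [C → b d .] }  — reduce
  I10: { [C → X d .] }  — reduce
  I11: { [X → X num . num] }  — shift
  I12: { [X → X num num .] }  — reduce

No state contains both a complete item and a shift item.

Answer: No shift-reduce conflicts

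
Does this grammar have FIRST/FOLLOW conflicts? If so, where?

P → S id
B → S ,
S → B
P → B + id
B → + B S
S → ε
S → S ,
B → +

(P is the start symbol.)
Nullable non-terminals: S.
FIRST sets used below: FIRST(B) = { '+', ',' }, FIRST(S) = { '+', ',', ε }

S: nullable alternative(s) S → ε; FOLLOW(S) = { '+', ',', 'id' }
  S → B: FIRST \ {ε} = { '+', ',' } — overlaps FOLLOW(S) on { '+', ',' }: CONFLICT
  S → ε: FIRST \ {ε} = { } — this is the only nullable alternative, skip
  S → S ,: FIRST \ {ε} = { '+', ',' } — overlaps FOLLOW(S) on { '+', ',' }: CONFLICT

B, P have no nullable alternative, so no FIRST/FOLLOW check is needed there.

So the grammar has 2 FIRST/FOLLOW conflicts (marked CONFLICT above).

Answer: Yes. S → B with FOLLOW(S) on { '+', ',' }; S → S ',' with FOLLOW(S) on { '+', ',' }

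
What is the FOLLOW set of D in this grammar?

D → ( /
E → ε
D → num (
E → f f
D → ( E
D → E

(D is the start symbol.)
To compute FOLLOW(D), find every occurrence of D on a right-hand side N → α D β: add FIRST(β) \ {ε}, and if β is empty or nullable also add FOLLOW(N). Iterate to a fixed point.

D is the start symbol, so $ ∈ FOLLOW(D).
D does not occur on any right-hand side.

Taking the union: FOLLOW(D) = { $ }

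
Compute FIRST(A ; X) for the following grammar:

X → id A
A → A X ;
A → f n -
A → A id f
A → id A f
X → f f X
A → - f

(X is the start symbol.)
{ '-', 'f', 'id' }

FIRST sets of the non-terminals involved (from the grammar, by fixed-point iteration):
  FIRST(A) = { '-', 'f', 'id' }

To compute FIRST(A ; X), process the symbols left to right:
Symbol A is a non-terminal. Add FIRST(A) \ {ε} = { '-', 'f', 'id' }
A is not nullable (ε ∉ FIRST(A)), so stop here.
FIRST(A ; X) = { '-', 'f', 'id' }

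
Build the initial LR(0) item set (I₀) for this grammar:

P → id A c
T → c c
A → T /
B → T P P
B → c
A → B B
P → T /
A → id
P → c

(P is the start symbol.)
{ [P → . T /], [P → . c], [P → . id A c], [P' → . P], [T → . c c] }

First, augment the grammar with P' → P
I₀ = CLOSURE({ [P' → . P] }):
  [P' → . P] has the dot before P: add [P → . id A c], [P → . T /], [P → . c]
  [P → . T /] has the dot before T: add [T → . c c]
No further items can be added.

I₀ = { [P → . T /], [P → . c], [P → . id A c], [P' → . P], [T → . c c] }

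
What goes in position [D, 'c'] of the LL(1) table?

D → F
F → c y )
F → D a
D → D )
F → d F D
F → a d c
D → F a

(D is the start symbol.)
To find M[D, 'c'], we find productions for D where 'c' is in the predict set (PREDICT(N → α) = (FIRST(α) \ {ε}) ∪ (FOLLOW(N) if α ⇒* ε)).

Relevant sets:
  FIRST(F) = { 'a', 'c', 'd' }
  FIRST(D) = { 'a', 'c', 'd' }

D → F: PREDICT = { 'a', 'c', 'd' }
  'c' is in predict set, so this production goes in M[D, 'c']
D → D ): PREDICT = { 'a', 'c', 'd' }
  'c' is in predict set, so this production goes in M[D, 'c']
D → F a: PREDICT = { 'a', 'c', 'd' }
  'c' is in predict set, so this production goes in M[D, 'c']

M[D, 'c'] = D → F, D → D ), D → F a  (a multiply-defined cell — the grammar is not LL(1))

Answer: D → F, D → D ), D → F a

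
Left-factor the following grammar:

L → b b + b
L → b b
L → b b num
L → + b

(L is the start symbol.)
Left-factoring transforms A → αβ₁ | αβ₂ into A → αA' and A' → β₁ | β₂
(α is the longest common prefix among the alternatives). Repeat until
no nonterminal has two alternatives with a common prefix.

Round 1: L has alternatives sharing prefix 'b b'. Introduce L': L → b b L'
  Add: L' → + b
  Add: L' → ε
  Add: L' → num

No remaining common prefixes — done.

Resulting grammar:
L → b b L'
L' → + b
L' → ε
L' → num
L → + b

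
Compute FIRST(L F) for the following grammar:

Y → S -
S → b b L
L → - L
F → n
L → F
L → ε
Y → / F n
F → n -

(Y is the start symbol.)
FIRST sets of the non-terminals involved (from the grammar, by fixed-point iteration):
  FIRST(L) = { '-', 'n', ε }
  FIRST(F) = { 'n' }

To compute FIRST(L F), process the symbols left to right:
Symbol L is a non-terminal. Add FIRST(L) \ {ε} = { '-', 'n' }
L is nullable (ε ∈ FIRST(L)), continue to the next symbol.
Symbol F is a non-terminal. Add FIRST(F) \ {ε} = { 'n' }
F is not nullable (ε ∉ FIRST(F)), so stop here.
FIRST(L F) = { '-', 'n' }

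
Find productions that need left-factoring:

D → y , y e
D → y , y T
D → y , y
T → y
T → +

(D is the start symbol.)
Yes, D has productions with common prefix 'y , y'

Left-factoring is needed when two productions for the same non-terminal
share a common prefix on the right-hand side.

Productions for D:
  D → y , y e
  D → y , y T
  D → y , y
Productions for T:
  T → y
  T → +

Found common prefix 'y , y' in productions for D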